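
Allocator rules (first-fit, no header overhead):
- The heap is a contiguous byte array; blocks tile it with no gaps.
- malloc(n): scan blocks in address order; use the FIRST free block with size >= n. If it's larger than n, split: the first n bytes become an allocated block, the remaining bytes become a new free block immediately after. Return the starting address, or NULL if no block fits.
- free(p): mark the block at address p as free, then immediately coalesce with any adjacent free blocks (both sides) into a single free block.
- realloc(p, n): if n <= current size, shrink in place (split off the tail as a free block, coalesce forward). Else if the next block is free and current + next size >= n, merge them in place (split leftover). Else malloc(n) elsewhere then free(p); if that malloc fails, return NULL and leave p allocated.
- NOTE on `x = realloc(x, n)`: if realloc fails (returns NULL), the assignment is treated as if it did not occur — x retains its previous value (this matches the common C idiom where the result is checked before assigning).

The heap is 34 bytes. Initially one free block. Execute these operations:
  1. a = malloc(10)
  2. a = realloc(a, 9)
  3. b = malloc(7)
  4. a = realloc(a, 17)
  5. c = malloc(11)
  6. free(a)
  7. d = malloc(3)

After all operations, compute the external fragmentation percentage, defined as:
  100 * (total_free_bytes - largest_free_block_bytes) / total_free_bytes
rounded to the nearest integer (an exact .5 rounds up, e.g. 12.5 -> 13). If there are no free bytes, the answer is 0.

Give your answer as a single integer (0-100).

Answer: 25

Derivation:
Op 1: a = malloc(10) -> a = 0; heap: [0-9 ALLOC][10-33 FREE]
Op 2: a = realloc(a, 9) -> a = 0; heap: [0-8 ALLOC][9-33 FREE]
Op 3: b = malloc(7) -> b = 9; heap: [0-8 ALLOC][9-15 ALLOC][16-33 FREE]
Op 4: a = realloc(a, 17) -> a = 16; heap: [0-8 FREE][9-15 ALLOC][16-32 ALLOC][33-33 FREE]
Op 5: c = malloc(11) -> c = NULL; heap: [0-8 FREE][9-15 ALLOC][16-32 ALLOC][33-33 FREE]
Op 6: free(a) -> (freed a); heap: [0-8 FREE][9-15 ALLOC][16-33 FREE]
Op 7: d = malloc(3) -> d = 0; heap: [0-2 ALLOC][3-8 FREE][9-15 ALLOC][16-33 FREE]
Free blocks: [6 18] total_free=24 largest=18 -> 100*(24-18)/24 = 600/24 = 25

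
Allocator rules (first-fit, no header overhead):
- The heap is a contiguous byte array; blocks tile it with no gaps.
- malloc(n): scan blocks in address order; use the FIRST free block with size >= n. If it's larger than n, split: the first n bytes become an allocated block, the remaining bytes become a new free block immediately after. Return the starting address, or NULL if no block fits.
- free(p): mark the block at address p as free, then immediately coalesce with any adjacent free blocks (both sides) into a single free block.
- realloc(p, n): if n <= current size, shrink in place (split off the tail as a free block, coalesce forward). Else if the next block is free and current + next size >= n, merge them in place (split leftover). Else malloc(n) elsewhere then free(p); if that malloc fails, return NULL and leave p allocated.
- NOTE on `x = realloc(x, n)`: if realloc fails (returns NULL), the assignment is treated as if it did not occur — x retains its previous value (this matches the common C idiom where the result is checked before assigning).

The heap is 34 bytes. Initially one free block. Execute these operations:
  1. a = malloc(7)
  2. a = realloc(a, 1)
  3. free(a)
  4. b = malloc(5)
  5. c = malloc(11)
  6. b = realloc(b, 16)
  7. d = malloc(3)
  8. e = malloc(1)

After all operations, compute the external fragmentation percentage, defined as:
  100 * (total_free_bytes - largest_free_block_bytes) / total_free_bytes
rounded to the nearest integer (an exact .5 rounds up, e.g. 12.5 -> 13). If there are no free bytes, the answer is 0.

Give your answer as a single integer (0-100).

Op 1: a = malloc(7) -> a = 0; heap: [0-6 ALLOC][7-33 FREE]
Op 2: a = realloc(a, 1) -> a = 0; heap: [0-0 ALLOC][1-33 FREE]
Op 3: free(a) -> (freed a); heap: [0-33 FREE]
Op 4: b = malloc(5) -> b = 0; heap: [0-4 ALLOC][5-33 FREE]
Op 5: c = malloc(11) -> c = 5; heap: [0-4 ALLOC][5-15 ALLOC][16-33 FREE]
Op 6: b = realloc(b, 16) -> b = 16; heap: [0-4 FREE][5-15 ALLOC][16-31 ALLOC][32-33 FREE]
Op 7: d = malloc(3) -> d = 0; heap: [0-2 ALLOC][3-4 FREE][5-15 ALLOC][16-31 ALLOC][32-33 FREE]
Op 8: e = malloc(1) -> e = 3; heap: [0-2 ALLOC][3-3 ALLOC][4-4 FREE][5-15 ALLOC][16-31 ALLOC][32-33 FREE]
Free blocks: [1 2] total_free=3 largest=2 -> 100*(3-2)/3 = 100/3 ≈ 33.333 -> rounds to 33

Answer: 33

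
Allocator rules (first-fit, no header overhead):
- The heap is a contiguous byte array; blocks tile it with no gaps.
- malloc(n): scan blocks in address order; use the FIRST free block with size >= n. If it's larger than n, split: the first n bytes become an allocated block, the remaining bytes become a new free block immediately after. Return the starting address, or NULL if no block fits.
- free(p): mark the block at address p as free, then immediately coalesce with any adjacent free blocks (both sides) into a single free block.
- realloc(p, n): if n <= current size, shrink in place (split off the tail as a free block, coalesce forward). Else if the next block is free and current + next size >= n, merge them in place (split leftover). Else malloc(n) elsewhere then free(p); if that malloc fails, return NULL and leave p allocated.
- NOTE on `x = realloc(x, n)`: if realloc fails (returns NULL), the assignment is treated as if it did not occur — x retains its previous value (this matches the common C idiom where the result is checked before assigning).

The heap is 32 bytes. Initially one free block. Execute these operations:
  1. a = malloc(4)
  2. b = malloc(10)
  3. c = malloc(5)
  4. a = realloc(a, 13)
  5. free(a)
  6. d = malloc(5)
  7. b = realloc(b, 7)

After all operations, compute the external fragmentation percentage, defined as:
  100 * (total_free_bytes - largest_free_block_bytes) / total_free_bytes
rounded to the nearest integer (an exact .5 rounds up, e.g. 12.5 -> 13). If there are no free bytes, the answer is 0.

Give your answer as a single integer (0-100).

Op 1: a = malloc(4) -> a = 0; heap: [0-3 ALLOC][4-31 FREE]
Op 2: b = malloc(10) -> b = 4; heap: [0-3 ALLOC][4-13 ALLOC][14-31 FREE]
Op 3: c = malloc(5) -> c = 14; heap: [0-3 ALLOC][4-13 ALLOC][14-18 ALLOC][19-31 FREE]
Op 4: a = realloc(a, 13) -> a = 19; heap: [0-3 FREE][4-13 ALLOC][14-18 ALLOC][19-31 ALLOC]
Op 5: free(a) -> (freed a); heap: [0-3 FREE][4-13 ALLOC][14-18 ALLOC][19-31 FREE]
Op 6: d = malloc(5) -> d = 19; heap: [0-3 FREE][4-13 ALLOC][14-18 ALLOC][19-23 ALLOC][24-31 FREE]
Op 7: b = realloc(b, 7) -> b = 4; heap: [0-3 FREE][4-10 ALLOC][11-13 FREE][14-18 ALLOC][19-23 ALLOC][24-31 FREE]
Free blocks: [4 3 8] total_free=15 largest=8 -> 100*(15-8)/15 = 700/15 ≈ 46.667 -> rounds to 47

Answer: 47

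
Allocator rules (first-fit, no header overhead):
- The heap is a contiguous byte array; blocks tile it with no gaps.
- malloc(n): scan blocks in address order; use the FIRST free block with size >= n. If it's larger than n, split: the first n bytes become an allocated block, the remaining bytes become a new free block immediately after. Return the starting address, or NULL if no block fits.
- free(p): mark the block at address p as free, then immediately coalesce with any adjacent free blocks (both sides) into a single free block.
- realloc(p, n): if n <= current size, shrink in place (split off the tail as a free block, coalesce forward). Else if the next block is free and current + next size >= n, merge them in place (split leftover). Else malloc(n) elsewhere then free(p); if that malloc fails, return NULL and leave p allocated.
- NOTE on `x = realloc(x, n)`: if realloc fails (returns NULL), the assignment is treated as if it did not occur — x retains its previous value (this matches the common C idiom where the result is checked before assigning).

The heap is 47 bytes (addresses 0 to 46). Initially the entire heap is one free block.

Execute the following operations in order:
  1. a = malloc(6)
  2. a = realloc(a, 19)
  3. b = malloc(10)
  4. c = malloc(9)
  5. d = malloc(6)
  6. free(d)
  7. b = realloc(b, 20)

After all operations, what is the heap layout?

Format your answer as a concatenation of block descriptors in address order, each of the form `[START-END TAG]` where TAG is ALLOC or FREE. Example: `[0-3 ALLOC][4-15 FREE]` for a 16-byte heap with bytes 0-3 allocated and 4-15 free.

Answer: [0-18 ALLOC][19-28 ALLOC][29-37 ALLOC][38-46 FREE]

Derivation:
Op 1: a = malloc(6) -> a = 0; heap: [0-5 ALLOC][6-46 FREE]
Op 2: a = realloc(a, 19) -> a = 0; heap: [0-18 ALLOC][19-46 FREE]
Op 3: b = malloc(10) -> b = 19; heap: [0-18 ALLOC][19-28 ALLOC][29-46 FREE]
Op 4: c = malloc(9) -> c = 29; heap: [0-18 ALLOC][19-28 ALLOC][29-37 ALLOC][38-46 FREE]
Op 5: d = malloc(6) -> d = 38; heap: [0-18 ALLOC][19-28 ALLOC][29-37 ALLOC][38-43 ALLOC][44-46 FREE]
Op 6: free(d) -> (freed d); heap: [0-18 ALLOC][19-28 ALLOC][29-37 ALLOC][38-46 FREE]
Op 7: b = realloc(b, 20) -> NULL (b unchanged); heap: [0-18 ALLOC][19-28 ALLOC][29-37 ALLOC][38-46 FREE]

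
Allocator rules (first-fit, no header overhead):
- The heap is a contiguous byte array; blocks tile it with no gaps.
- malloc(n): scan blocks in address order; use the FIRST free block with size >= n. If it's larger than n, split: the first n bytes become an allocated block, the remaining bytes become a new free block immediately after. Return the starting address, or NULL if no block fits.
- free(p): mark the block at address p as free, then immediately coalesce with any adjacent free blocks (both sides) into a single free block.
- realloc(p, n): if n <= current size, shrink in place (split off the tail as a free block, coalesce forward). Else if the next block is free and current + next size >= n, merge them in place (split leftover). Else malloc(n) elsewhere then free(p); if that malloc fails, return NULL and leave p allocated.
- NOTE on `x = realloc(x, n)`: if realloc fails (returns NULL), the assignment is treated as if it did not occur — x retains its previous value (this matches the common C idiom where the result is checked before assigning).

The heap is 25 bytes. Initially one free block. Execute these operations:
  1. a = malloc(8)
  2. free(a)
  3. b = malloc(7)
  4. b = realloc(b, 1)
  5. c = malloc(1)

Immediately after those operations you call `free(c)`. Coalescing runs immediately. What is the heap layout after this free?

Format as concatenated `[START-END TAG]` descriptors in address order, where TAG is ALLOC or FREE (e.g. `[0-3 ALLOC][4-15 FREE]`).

Op 1: a = malloc(8) -> a = 0; heap: [0-7 ALLOC][8-24 FREE]
Op 2: free(a) -> (freed a); heap: [0-24 FREE]
Op 3: b = malloc(7) -> b = 0; heap: [0-6 ALLOC][7-24 FREE]
Op 4: b = realloc(b, 1) -> b = 0; heap: [0-0 ALLOC][1-24 FREE]
Op 5: c = malloc(1) -> c = 1; heap: [0-0 ALLOC][1-1 ALLOC][2-24 FREE]
free(c): c = 1 -> block [1-1 ALLOC]; mark free, coalesce with adjacent free neighbors -> [0-0 ALLOC][1-24 FREE]

Answer: [0-0 ALLOC][1-24 FREE]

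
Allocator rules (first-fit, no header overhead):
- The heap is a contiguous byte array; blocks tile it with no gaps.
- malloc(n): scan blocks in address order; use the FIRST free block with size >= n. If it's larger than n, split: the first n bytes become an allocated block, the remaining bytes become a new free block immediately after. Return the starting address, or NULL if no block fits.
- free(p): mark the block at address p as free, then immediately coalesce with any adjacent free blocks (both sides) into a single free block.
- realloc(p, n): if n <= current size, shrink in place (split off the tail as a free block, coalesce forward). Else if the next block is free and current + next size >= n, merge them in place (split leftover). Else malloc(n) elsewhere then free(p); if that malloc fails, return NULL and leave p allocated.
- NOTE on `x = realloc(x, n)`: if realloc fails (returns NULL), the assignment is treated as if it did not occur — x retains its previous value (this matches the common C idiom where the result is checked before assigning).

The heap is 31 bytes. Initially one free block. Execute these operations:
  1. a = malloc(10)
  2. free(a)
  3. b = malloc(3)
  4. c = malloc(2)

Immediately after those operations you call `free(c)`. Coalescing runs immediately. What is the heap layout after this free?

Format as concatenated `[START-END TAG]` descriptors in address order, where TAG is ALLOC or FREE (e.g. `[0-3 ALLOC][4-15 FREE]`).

Answer: [0-2 ALLOC][3-30 FREE]

Derivation:
Op 1: a = malloc(10) -> a = 0; heap: [0-9 ALLOC][10-30 FREE]
Op 2: free(a) -> (freed a); heap: [0-30 FREE]
Op 3: b = malloc(3) -> b = 0; heap: [0-2 ALLOC][3-30 FREE]
Op 4: c = malloc(2) -> c = 3; heap: [0-2 ALLOC][3-4 ALLOC][5-30 FREE]
free(c): c = 3 -> block [3-4 ALLOC]; mark free, coalesce with adjacent free neighbors -> [0-2 ALLOC][3-30 FREE]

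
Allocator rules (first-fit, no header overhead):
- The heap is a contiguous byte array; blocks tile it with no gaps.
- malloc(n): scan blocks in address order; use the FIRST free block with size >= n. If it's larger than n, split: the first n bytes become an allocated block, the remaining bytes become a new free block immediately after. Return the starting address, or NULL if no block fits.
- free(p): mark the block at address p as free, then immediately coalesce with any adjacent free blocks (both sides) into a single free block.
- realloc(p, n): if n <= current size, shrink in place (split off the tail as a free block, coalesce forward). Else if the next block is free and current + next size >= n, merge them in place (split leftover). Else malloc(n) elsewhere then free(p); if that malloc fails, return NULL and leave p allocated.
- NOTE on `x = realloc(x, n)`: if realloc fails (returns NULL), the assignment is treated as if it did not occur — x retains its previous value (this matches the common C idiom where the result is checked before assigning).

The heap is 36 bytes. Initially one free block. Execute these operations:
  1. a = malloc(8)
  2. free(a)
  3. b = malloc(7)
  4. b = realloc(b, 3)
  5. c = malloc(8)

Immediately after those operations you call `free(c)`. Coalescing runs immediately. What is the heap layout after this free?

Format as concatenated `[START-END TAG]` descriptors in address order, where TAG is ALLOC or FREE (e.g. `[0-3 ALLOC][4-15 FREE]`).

Answer: [0-2 ALLOC][3-35 FREE]

Derivation:
Op 1: a = malloc(8) -> a = 0; heap: [0-7 ALLOC][8-35 FREE]
Op 2: free(a) -> (freed a); heap: [0-35 FREE]
Op 3: b = malloc(7) -> b = 0; heap: [0-6 ALLOC][7-35 FREE]
Op 4: b = realloc(b, 3) -> b = 0; heap: [0-2 ALLOC][3-35 FREE]
Op 5: c = malloc(8) -> c = 3; heap: [0-2 ALLOC][3-10 ALLOC][11-35 FREE]
free(c): c = 3 -> block [3-10 ALLOC]; mark free, coalesce with adjacent free neighbors -> [0-2 ALLOC][3-35 FREE]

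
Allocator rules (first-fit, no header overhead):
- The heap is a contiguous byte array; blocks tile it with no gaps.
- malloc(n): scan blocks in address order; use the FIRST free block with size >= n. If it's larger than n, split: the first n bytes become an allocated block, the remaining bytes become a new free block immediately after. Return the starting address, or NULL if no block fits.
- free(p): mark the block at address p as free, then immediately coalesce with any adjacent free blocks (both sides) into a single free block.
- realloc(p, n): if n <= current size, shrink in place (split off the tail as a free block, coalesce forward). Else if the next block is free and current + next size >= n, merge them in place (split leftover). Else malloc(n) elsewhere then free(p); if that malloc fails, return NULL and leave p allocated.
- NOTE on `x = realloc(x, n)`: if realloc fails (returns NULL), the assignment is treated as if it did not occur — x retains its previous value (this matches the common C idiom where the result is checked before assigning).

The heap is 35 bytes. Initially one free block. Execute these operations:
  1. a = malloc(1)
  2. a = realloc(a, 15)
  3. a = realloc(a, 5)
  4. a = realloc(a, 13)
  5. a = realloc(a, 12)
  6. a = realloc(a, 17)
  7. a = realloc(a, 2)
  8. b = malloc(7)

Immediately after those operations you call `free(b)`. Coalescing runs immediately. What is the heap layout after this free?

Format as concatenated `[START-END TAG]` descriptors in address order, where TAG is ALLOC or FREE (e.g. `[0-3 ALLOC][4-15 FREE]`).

Answer: [0-1 ALLOC][2-34 FREE]

Derivation:
Op 1: a = malloc(1) -> a = 0; heap: [0-0 ALLOC][1-34 FREE]
Op 2: a = realloc(a, 15) -> a = 0; heap: [0-14 ALLOC][15-34 FREE]
Op 3: a = realloc(a, 5) -> a = 0; heap: [0-4 ALLOC][5-34 FREE]
Op 4: a = realloc(a, 13) -> a = 0; heap: [0-12 ALLOC][13-34 FREE]
Op 5: a = realloc(a, 12) -> a = 0; heap: [0-11 ALLOC][12-34 FREE]
Op 6: a = realloc(a, 17) -> a = 0; heap: [0-16 ALLOC][17-34 FREE]
Op 7: a = realloc(a, 2) -> a = 0; heap: [0-1 ALLOC][2-34 FREE]
Op 8: b = malloc(7) -> b = 2; heap: [0-1 ALLOC][2-8 ALLOC][9-34 FREE]
free(b): b = 2 -> block [2-8 ALLOC]; mark free, coalesce with adjacent free neighbors -> [0-1 ALLOC][2-34 FREE]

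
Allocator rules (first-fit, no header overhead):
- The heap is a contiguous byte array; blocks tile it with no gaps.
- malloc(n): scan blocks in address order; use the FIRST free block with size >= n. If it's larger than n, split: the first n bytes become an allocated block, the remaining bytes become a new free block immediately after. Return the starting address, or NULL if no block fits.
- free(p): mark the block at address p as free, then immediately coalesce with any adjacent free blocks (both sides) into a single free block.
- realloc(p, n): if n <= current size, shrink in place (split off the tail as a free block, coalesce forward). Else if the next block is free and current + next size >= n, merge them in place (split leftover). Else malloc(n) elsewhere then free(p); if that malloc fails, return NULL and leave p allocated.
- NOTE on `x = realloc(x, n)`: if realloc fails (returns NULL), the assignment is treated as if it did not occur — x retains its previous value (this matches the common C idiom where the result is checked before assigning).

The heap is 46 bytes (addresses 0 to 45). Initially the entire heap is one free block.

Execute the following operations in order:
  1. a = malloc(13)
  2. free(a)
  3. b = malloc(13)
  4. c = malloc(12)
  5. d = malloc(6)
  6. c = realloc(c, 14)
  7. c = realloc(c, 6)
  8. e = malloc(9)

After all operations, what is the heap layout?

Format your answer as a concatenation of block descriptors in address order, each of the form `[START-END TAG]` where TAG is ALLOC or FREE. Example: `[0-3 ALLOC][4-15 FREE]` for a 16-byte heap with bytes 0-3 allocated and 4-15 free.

Op 1: a = malloc(13) -> a = 0; heap: [0-12 ALLOC][13-45 FREE]
Op 2: free(a) -> (freed a); heap: [0-45 FREE]
Op 3: b = malloc(13) -> b = 0; heap: [0-12 ALLOC][13-45 FREE]
Op 4: c = malloc(12) -> c = 13; heap: [0-12 ALLOC][13-24 ALLOC][25-45 FREE]
Op 5: d = malloc(6) -> d = 25; heap: [0-12 ALLOC][13-24 ALLOC][25-30 ALLOC][31-45 FREE]
Op 6: c = realloc(c, 14) -> c = 31; heap: [0-12 ALLOC][13-24 FREE][25-30 ALLOC][31-44 ALLOC][45-45 FREE]
Op 7: c = realloc(c, 6) -> c = 31; heap: [0-12 ALLOC][13-24 FREE][25-30 ALLOC][31-36 ALLOC][37-45 FREE]
Op 8: e = malloc(9) -> e = 13; heap: [0-12 ALLOC][13-21 ALLOC][22-24 FREE][25-30 ALLOC][31-36 ALLOC][37-45 FREE]

Answer: [0-12 ALLOC][13-21 ALLOC][22-24 FREE][25-30 ALLOC][31-36 ALLOC][37-45 FREE]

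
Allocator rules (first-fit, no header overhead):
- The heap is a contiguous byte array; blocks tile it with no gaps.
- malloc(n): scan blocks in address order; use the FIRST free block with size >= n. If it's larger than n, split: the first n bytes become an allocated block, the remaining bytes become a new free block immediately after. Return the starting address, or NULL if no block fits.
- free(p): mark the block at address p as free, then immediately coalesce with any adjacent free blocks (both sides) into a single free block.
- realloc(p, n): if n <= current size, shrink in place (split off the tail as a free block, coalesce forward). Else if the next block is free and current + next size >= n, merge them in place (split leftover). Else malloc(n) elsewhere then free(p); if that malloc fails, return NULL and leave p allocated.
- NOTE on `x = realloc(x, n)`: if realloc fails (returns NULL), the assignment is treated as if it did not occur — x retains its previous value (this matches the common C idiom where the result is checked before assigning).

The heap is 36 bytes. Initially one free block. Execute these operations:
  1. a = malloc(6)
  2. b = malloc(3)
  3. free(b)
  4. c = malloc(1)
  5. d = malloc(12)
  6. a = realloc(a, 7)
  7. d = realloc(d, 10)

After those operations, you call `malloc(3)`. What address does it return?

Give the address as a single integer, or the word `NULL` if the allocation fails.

Op 1: a = malloc(6) -> a = 0; heap: [0-5 ALLOC][6-35 FREE]
Op 2: b = malloc(3) -> b = 6; heap: [0-5 ALLOC][6-8 ALLOC][9-35 FREE]
Op 3: free(b) -> (freed b); heap: [0-5 ALLOC][6-35 FREE]
Op 4: c = malloc(1) -> c = 6; heap: [0-5 ALLOC][6-6 ALLOC][7-35 FREE]
Op 5: d = malloc(12) -> d = 7; heap: [0-5 ALLOC][6-6 ALLOC][7-18 ALLOC][19-35 FREE]
Op 6: a = realloc(a, 7) -> a = 19; heap: [0-5 FREE][6-6 ALLOC][7-18 ALLOC][19-25 ALLOC][26-35 FREE]
Op 7: d = realloc(d, 10) -> d = 7; heap: [0-5 FREE][6-6 ALLOC][7-16 ALLOC][17-18 FREE][19-25 ALLOC][26-35 FREE]
malloc(3): first-fit scan over [0-5 FREE][6-6 ALLOC][7-16 ALLOC][17-18 FREE][19-25 ALLOC][26-35 FREE] -> 0

Answer: 0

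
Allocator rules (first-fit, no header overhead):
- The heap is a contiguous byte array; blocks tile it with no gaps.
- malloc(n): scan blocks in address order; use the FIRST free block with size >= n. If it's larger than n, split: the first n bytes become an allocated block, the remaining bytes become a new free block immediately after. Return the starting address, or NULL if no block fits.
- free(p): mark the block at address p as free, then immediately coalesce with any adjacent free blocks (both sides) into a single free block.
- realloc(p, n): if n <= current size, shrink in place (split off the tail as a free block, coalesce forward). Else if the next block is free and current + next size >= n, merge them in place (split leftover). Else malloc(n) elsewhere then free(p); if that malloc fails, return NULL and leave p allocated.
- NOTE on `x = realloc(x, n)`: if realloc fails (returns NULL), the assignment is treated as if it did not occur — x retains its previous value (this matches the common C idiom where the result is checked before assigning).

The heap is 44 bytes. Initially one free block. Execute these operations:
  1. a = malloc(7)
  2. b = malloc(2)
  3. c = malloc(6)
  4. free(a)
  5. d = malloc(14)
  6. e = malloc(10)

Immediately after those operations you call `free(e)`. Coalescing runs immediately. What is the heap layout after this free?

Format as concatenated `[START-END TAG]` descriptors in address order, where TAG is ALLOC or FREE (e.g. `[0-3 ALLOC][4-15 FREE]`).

Op 1: a = malloc(7) -> a = 0; heap: [0-6 ALLOC][7-43 FREE]
Op 2: b = malloc(2) -> b = 7; heap: [0-6 ALLOC][7-8 ALLOC][9-43 FREE]
Op 3: c = malloc(6) -> c = 9; heap: [0-6 ALLOC][7-8 ALLOC][9-14 ALLOC][15-43 FREE]
Op 4: free(a) -> (freed a); heap: [0-6 FREE][7-8 ALLOC][9-14 ALLOC][15-43 FREE]
Op 5: d = malloc(14) -> d = 15; heap: [0-6 FREE][7-8 ALLOC][9-14 ALLOC][15-28 ALLOC][29-43 FREE]
Op 6: e = malloc(10) -> e = 29; heap: [0-6 FREE][7-8 ALLOC][9-14 ALLOC][15-28 ALLOC][29-38 ALLOC][39-43 FREE]
free(e): e = 29 -> block [29-38 ALLOC]; mark free, coalesce with adjacent free neighbors -> [0-6 FREE][7-8 ALLOC][9-14 ALLOC][15-28 ALLOC][29-43 FREE]

Answer: [0-6 FREE][7-8 ALLOC][9-14 ALLOC][15-28 ALLOC][29-43 FREE]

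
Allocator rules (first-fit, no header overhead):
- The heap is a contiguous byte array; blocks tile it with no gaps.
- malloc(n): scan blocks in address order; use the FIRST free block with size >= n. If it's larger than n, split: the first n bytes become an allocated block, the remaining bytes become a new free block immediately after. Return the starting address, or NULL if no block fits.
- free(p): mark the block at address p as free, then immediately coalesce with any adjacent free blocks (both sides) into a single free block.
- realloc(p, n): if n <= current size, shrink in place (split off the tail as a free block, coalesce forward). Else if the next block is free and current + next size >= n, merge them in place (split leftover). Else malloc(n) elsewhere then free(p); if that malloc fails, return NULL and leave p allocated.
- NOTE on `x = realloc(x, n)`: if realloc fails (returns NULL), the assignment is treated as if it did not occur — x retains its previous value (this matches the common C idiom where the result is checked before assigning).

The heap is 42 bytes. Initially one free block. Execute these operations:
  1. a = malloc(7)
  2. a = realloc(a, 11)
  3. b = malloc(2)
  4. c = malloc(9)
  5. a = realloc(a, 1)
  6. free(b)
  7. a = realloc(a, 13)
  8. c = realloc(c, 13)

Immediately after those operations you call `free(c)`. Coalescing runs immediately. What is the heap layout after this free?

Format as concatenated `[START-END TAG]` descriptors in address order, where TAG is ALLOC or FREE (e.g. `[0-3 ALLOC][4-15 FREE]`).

Answer: [0-12 ALLOC][13-41 FREE]

Derivation:
Op 1: a = malloc(7) -> a = 0; heap: [0-6 ALLOC][7-41 FREE]
Op 2: a = realloc(a, 11) -> a = 0; heap: [0-10 ALLOC][11-41 FREE]
Op 3: b = malloc(2) -> b = 11; heap: [0-10 ALLOC][11-12 ALLOC][13-41 FREE]
Op 4: c = malloc(9) -> c = 13; heap: [0-10 ALLOC][11-12 ALLOC][13-21 ALLOC][22-41 FREE]
Op 5: a = realloc(a, 1) -> a = 0; heap: [0-0 ALLOC][1-10 FREE][11-12 ALLOC][13-21 ALLOC][22-41 FREE]
Op 6: free(b) -> (freed b); heap: [0-0 ALLOC][1-12 FREE][13-21 ALLOC][22-41 FREE]
Op 7: a = realloc(a, 13) -> a = 0; heap: [0-12 ALLOC][13-21 ALLOC][22-41 FREE]
Op 8: c = realloc(c, 13) -> c = 13; heap: [0-12 ALLOC][13-25 ALLOC][26-41 FREE]
free(c): c = 13 -> block [13-25 ALLOC]; mark free, coalesce with adjacent free neighbors -> [0-12 ALLOC][13-41 FREE]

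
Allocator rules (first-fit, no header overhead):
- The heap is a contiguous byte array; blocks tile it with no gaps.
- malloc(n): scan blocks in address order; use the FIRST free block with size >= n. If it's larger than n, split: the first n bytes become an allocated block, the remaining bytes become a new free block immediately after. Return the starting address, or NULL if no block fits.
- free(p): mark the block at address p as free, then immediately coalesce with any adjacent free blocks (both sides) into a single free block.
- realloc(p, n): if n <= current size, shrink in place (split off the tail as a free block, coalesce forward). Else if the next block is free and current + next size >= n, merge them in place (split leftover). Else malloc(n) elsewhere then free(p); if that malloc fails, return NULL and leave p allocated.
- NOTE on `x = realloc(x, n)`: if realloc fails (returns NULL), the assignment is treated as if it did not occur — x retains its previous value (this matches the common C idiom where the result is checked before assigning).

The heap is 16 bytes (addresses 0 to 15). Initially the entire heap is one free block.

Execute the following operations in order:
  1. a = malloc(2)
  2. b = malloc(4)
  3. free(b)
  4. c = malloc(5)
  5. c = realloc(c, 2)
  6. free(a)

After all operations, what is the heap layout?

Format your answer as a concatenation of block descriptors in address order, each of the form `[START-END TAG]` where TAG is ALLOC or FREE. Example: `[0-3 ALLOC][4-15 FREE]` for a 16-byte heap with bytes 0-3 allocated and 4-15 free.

Answer: [0-1 FREE][2-3 ALLOC][4-15 FREE]

Derivation:
Op 1: a = malloc(2) -> a = 0; heap: [0-1 ALLOC][2-15 FREE]
Op 2: b = malloc(4) -> b = 2; heap: [0-1 ALLOC][2-5 ALLOC][6-15 FREE]
Op 3: free(b) -> (freed b); heap: [0-1 ALLOC][2-15 FREE]
Op 4: c = malloc(5) -> c = 2; heap: [0-1 ALLOC][2-6 ALLOC][7-15 FREE]
Op 5: c = realloc(c, 2) -> c = 2; heap: [0-1 ALLOC][2-3 ALLOC][4-15 FREE]
Op 6: free(a) -> (freed a); heap: [0-1 FREE][2-3 ALLOC][4-15 FREE]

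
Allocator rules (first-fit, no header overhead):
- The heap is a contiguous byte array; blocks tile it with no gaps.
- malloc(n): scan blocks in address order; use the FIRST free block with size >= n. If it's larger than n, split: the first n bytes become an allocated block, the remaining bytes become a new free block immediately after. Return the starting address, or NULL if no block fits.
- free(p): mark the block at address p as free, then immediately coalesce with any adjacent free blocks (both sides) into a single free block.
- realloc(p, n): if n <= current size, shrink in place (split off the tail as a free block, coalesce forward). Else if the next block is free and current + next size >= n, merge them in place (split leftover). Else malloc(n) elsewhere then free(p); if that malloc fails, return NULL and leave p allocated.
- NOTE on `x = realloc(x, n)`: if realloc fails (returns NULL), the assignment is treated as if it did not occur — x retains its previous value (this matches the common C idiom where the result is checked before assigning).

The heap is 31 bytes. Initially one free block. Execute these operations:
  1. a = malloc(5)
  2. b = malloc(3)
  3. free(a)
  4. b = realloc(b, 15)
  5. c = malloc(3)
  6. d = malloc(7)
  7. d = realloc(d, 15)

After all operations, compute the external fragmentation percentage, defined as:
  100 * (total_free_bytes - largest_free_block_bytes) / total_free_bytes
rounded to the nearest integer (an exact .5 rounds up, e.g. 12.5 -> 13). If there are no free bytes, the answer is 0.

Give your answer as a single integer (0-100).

Answer: 33

Derivation:
Op 1: a = malloc(5) -> a = 0; heap: [0-4 ALLOC][5-30 FREE]
Op 2: b = malloc(3) -> b = 5; heap: [0-4 ALLOC][5-7 ALLOC][8-30 FREE]
Op 3: free(a) -> (freed a); heap: [0-4 FREE][5-7 ALLOC][8-30 FREE]
Op 4: b = realloc(b, 15) -> b = 5; heap: [0-4 FREE][5-19 ALLOC][20-30 FREE]
Op 5: c = malloc(3) -> c = 0; heap: [0-2 ALLOC][3-4 FREE][5-19 ALLOC][20-30 FREE]
Op 6: d = malloc(7) -> d = 20; heap: [0-2 ALLOC][3-4 FREE][5-19 ALLOC][20-26 ALLOC][27-30 FREE]
Op 7: d = realloc(d, 15) -> NULL (d unchanged); heap: [0-2 ALLOC][3-4 FREE][5-19 ALLOC][20-26 ALLOC][27-30 FREE]
Free blocks: [2 4] total_free=6 largest=4 -> 100*(6-4)/6 = 200/6 ≈ 33.333 -> rounds to 33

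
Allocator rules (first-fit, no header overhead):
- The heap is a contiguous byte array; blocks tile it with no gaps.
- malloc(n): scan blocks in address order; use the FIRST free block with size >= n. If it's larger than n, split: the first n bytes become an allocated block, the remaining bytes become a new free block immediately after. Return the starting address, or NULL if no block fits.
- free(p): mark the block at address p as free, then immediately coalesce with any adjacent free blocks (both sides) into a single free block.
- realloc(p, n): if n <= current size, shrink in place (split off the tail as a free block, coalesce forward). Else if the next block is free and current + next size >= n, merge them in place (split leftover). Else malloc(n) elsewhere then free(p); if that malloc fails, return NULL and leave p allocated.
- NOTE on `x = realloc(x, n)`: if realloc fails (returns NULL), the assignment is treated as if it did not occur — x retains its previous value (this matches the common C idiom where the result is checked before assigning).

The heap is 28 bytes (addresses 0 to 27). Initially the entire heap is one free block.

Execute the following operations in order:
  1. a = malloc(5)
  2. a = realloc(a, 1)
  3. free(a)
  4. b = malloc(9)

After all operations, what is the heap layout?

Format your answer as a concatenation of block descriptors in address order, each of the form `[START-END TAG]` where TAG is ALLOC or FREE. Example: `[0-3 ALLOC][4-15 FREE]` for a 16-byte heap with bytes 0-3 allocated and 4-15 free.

Op 1: a = malloc(5) -> a = 0; heap: [0-4 ALLOC][5-27 FREE]
Op 2: a = realloc(a, 1) -> a = 0; heap: [0-0 ALLOC][1-27 FREE]
Op 3: free(a) -> (freed a); heap: [0-27 FREE]
Op 4: b = malloc(9) -> b = 0; heap: [0-8 ALLOC][9-27 FREE]

Answer: [0-8 ALLOC][9-27 FREE]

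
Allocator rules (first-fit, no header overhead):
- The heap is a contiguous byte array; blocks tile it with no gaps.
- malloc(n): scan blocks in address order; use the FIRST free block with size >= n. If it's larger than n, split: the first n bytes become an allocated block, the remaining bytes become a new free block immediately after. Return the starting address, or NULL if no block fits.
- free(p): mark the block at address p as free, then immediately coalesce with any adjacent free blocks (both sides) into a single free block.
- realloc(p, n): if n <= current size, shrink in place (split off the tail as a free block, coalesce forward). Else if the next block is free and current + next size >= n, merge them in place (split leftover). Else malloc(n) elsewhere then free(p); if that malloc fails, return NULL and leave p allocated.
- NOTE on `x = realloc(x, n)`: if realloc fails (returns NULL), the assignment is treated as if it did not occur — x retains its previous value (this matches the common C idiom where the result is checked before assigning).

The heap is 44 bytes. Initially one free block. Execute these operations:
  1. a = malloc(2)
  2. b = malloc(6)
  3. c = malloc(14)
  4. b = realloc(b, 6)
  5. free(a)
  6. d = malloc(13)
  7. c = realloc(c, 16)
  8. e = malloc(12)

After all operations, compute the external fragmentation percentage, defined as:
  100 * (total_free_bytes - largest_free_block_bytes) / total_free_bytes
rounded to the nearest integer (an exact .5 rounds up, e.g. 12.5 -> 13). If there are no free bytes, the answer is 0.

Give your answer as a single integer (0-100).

Op 1: a = malloc(2) -> a = 0; heap: [0-1 ALLOC][2-43 FREE]
Op 2: b = malloc(6) -> b = 2; heap: [0-1 ALLOC][2-7 ALLOC][8-43 FREE]
Op 3: c = malloc(14) -> c = 8; heap: [0-1 ALLOC][2-7 ALLOC][8-21 ALLOC][22-43 FREE]
Op 4: b = realloc(b, 6) -> b = 2; heap: [0-1 ALLOC][2-7 ALLOC][8-21 ALLOC][22-43 FREE]
Op 5: free(a) -> (freed a); heap: [0-1 FREE][2-7 ALLOC][8-21 ALLOC][22-43 FREE]
Op 6: d = malloc(13) -> d = 22; heap: [0-1 FREE][2-7 ALLOC][8-21 ALLOC][22-34 ALLOC][35-43 FREE]
Op 7: c = realloc(c, 16) -> NULL (c unchanged); heap: [0-1 FREE][2-7 ALLOC][8-21 ALLOC][22-34 ALLOC][35-43 FREE]
Op 8: e = malloc(12) -> e = NULL; heap: [0-1 FREE][2-7 ALLOC][8-21 ALLOC][22-34 ALLOC][35-43 FREE]
Free blocks: [2 9] total_free=11 largest=9 -> 100*(11-9)/11 = 200/11 ≈ 18.182 -> rounds to 18

Answer: 18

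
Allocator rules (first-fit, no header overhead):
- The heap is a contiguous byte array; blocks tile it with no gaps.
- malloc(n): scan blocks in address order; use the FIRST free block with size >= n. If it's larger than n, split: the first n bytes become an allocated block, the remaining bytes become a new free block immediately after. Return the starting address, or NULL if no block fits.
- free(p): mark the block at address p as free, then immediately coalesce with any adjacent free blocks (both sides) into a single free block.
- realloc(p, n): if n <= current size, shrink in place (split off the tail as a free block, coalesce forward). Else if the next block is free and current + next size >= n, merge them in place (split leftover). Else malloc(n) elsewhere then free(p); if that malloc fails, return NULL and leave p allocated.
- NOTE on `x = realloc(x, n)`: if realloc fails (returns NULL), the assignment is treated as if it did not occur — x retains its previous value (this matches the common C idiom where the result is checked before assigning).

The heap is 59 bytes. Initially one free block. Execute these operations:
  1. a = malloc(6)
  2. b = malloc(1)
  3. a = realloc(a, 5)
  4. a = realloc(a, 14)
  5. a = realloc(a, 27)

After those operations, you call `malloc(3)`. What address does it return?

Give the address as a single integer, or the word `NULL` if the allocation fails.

Op 1: a = malloc(6) -> a = 0; heap: [0-5 ALLOC][6-58 FREE]
Op 2: b = malloc(1) -> b = 6; heap: [0-5 ALLOC][6-6 ALLOC][7-58 FREE]
Op 3: a = realloc(a, 5) -> a = 0; heap: [0-4 ALLOC][5-5 FREE][6-6 ALLOC][7-58 FREE]
Op 4: a = realloc(a, 14) -> a = 7; heap: [0-5 FREE][6-6 ALLOC][7-20 ALLOC][21-58 FREE]
Op 5: a = realloc(a, 27) -> a = 7; heap: [0-5 FREE][6-6 ALLOC][7-33 ALLOC][34-58 FREE]
malloc(3): first-fit scan over [0-5 FREE][6-6 ALLOC][7-33 ALLOC][34-58 FREE] -> 0

Answer: 0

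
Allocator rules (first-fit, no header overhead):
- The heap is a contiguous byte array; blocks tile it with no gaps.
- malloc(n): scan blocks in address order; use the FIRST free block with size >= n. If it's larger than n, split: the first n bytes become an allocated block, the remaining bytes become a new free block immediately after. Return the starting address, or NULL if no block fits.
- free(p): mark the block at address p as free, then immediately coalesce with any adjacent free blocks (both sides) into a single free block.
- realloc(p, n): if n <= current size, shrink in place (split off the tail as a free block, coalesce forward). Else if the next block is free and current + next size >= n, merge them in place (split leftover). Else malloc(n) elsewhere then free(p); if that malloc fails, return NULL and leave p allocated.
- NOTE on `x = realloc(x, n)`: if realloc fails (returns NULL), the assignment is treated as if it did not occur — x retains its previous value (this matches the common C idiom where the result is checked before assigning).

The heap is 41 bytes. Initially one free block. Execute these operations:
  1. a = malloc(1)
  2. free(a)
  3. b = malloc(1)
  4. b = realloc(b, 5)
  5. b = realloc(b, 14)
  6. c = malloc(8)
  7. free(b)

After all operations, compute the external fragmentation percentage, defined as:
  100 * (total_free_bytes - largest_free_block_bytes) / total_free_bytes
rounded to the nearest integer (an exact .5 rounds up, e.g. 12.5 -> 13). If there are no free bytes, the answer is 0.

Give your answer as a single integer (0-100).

Op 1: a = malloc(1) -> a = 0; heap: [0-0 ALLOC][1-40 FREE]
Op 2: free(a) -> (freed a); heap: [0-40 FREE]
Op 3: b = malloc(1) -> b = 0; heap: [0-0 ALLOC][1-40 FREE]
Op 4: b = realloc(b, 5) -> b = 0; heap: [0-4 ALLOC][5-40 FREE]
Op 5: b = realloc(b, 14) -> b = 0; heap: [0-13 ALLOC][14-40 FREE]
Op 6: c = malloc(8) -> c = 14; heap: [0-13 ALLOC][14-21 ALLOC][22-40 FREE]
Op 7: free(b) -> (freed b); heap: [0-13 FREE][14-21 ALLOC][22-40 FREE]
Free blocks: [14 19] total_free=33 largest=19 -> 100*(33-19)/33 = 1400/33 ≈ 42.424 -> rounds to 42

Answer: 42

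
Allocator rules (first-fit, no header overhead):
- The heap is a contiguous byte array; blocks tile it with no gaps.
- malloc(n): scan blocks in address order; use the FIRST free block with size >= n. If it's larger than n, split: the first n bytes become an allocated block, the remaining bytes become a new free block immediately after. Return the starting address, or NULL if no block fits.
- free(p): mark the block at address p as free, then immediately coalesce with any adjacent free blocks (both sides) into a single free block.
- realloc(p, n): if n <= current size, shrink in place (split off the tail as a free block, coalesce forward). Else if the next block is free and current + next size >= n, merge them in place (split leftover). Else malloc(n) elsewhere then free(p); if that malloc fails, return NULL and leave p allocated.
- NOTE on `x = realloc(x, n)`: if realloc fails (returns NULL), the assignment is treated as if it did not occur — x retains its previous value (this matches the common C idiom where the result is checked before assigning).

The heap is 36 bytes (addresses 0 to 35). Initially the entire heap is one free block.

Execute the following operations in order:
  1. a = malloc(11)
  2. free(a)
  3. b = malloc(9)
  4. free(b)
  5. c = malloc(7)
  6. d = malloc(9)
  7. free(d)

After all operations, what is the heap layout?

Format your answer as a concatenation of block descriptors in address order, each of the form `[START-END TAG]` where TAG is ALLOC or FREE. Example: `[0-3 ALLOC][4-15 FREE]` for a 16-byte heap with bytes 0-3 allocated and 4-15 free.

Op 1: a = malloc(11) -> a = 0; heap: [0-10 ALLOC][11-35 FREE]
Op 2: free(a) -> (freed a); heap: [0-35 FREE]
Op 3: b = malloc(9) -> b = 0; heap: [0-8 ALLOC][9-35 FREE]
Op 4: free(b) -> (freed b); heap: [0-35 FREE]
Op 5: c = malloc(7) -> c = 0; heap: [0-6 ALLOC][7-35 FREE]
Op 6: d = malloc(9) -> d = 7; heap: [0-6 ALLOC][7-15 ALLOC][16-35 FREE]
Op 7: free(d) -> (freed d); heap: [0-6 ALLOC][7-35 FREE]

Answer: [0-6 ALLOC][7-35 FREE]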